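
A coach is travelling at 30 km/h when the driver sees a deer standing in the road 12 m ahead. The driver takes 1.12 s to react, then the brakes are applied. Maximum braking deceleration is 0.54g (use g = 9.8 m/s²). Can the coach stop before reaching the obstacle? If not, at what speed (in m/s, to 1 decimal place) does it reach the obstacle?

No — it strikes the obstacle at 6.4 m/s

30 km/h ÷ 3.6 = 8.3333 m/s.
a = 0.54 × 9.8 = 5.292 m/s².
Reaction distance = 8.3333 × 1.12 = 9.333 m.
Braking distance needed to stop: v²/(2a) = 69.444 / 10.584 = 6.561 m, so total needed = 9.333 + 6.561 = 15.894 m > 12 m — it cannot stop.
Distance remaining when braking begins: 12 − 9.333 = 2.667 m.
v² = v₀² − 2a·d = 69.444 − 2 × 5.292 × 2.667 = 41.216 m²/s².
v = √41.216 = 6.420 m/s.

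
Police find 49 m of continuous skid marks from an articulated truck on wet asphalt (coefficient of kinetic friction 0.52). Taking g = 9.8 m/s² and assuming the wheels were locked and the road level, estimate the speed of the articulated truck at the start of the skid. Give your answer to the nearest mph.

Deceleration a = μg = 0.52 × 9.8 = 5.096 m/s².
v = √(2a·d) = √(2 × 5.096 × 49) = √499.408 = 22.3474 m/s.
= 22.3474 ÷ 0.44704 = 49.990 mph.

Initial speed ≈ 50 mph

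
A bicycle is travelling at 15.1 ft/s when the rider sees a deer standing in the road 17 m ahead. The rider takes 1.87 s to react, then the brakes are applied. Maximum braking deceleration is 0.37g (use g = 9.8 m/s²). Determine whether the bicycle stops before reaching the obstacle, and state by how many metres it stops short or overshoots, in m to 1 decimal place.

15.1 ft/s × 0.3048 = 4.6025 m/s.
a = 0.37 × 9.8 = 3.626 m/s².
Reaction distance = 4.6025 × 1.87 = 8.607 m.
Braking distance = v²/(2a) = 21.183 / 7.252 = 2.921 m.
Total stopping distance = 8.607 + 2.921 = 11.528 m, vs 17 m available — it stops with 17 − 11.528 = 5.472 m to spare.

Yes — it stops 5.5 m short of the obstacle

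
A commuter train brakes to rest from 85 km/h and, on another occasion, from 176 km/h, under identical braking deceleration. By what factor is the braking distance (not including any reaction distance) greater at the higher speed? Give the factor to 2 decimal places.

Factor ≈ 4.29

Braking distance d = v²/(2a), so with a fixed, d ∝ v².
Factor = (176/85)² = 2.0706² = 4.2874.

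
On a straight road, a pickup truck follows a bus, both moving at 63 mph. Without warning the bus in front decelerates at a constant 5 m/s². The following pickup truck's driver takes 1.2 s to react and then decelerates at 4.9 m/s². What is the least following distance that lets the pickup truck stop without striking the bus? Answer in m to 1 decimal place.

Minimum gap ≈ 35.4 m

63 mph × 0.44704 = 28.1635 m/s.
Leader travels v²/(2a_L) = 793.183 / 10.000 = 79.318 m before stopping.
Follower covers v·t_r = 28.1635 × 1.2 = 33.796 m while reacting, then v²/(2a_F) = 793.183 / 9.800 = 80.937 m while braking, for a total of 33.796 + 80.937 = 114.733 m.
Since a_F ≤ a_L and the follower starts braking later, the follower is never slower than the leader, so the closest approach is when both have stopped.
Minimum gap = 114.733 − 79.318 = 35.415 m.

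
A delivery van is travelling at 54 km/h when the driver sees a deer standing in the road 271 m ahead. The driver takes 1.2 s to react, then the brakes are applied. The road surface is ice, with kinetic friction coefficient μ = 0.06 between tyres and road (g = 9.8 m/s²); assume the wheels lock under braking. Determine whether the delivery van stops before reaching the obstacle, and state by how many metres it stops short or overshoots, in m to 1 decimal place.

Yes — it stops 61.7 m short of the obstacle

54 km/h ÷ 3.6 = 15.0000 m/s.
a = μg = 0.06 × 9.8 = 0.588 m/s².
Reaction distance = 15.0000 × 1.2 = 18.000 m.
Braking distance = v²/(2a) = 225.000 / 1.176 = 191.327 m.
Total stopping distance = 18.000 + 191.327 = 209.327 m, vs 271 m available — it stops with 271 − 209.327 = 61.673 m to spare.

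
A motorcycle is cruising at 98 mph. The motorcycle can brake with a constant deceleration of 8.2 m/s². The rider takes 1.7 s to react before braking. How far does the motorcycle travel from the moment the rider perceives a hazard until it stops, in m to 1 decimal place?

98 mph × 0.44704 = 43.8099 m/s.
Reaction distance = v·t_r = 43.8099 × 1.7 = 74.477 m.
Braking distance = v²/(2a) = 43.8099² / (2 × 8.200) = 1919.307 / 16.400 = 117.031 m.
Total = 74.477 + 117.031 = 191.508 m.

Total stopping distance ≈ 191.5 m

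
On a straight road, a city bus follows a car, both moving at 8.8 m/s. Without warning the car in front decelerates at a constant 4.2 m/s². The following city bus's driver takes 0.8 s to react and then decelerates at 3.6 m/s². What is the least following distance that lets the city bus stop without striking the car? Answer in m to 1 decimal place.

Leader travels v²/(2a_L) = 77.440 / 8.400 = 9.219 m before stopping.
Follower covers v·t_r = 8.8000 × 0.8 = 7.040 m while reacting, then v²/(2a_F) = 77.440 / 7.200 = 10.756 m while braking, for a total of 7.040 + 10.756 = 17.796 m.
Since a_F ≤ a_L and the follower starts braking later, the follower is never slower than the leader, so the closest approach is when both have stopped.
Minimum gap = 17.796 − 9.219 = 8.577 m.

Minimum gap ≈ 8.6 m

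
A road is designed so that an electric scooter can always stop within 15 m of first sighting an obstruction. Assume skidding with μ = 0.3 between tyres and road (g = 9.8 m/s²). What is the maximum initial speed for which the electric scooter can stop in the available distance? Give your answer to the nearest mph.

a = μg = 0.3 × 9.8 = 2.940 m/s².
v²/(2a) = d ⇒ v = √(2 × 2.940 × 15) = √88.20 = 9.3915 m/s.
9.3915 m/s ÷ 0.44704 = 21.008 mph.

Maximum speed ≈ 21 mph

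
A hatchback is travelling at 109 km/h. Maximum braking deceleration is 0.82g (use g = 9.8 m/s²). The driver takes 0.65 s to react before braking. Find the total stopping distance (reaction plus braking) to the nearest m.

Total stopping distance ≈ 77 m

109 km/h ÷ 3.6 = 30.2778 m/s.
a = 0.82 × 9.8 = 8.036 m/s².
Reaction distance = v·t_r = 30.2778 × 0.65 = 19.681 m.
Braking distance = v²/(2a) = 30.2778² / (2 × 8.036) = 916.745 / 16.072 = 57.040 m.
Total = 19.681 + 57.040 = 76.721 m.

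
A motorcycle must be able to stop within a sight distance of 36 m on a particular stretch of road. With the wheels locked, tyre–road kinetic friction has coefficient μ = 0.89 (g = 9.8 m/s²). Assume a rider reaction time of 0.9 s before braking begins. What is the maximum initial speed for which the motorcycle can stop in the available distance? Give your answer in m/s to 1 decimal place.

a = μg = 0.89 × 9.8 = 8.722 m/s².
Stopping distance: v·t_r + v²/(2a) = 36 with t_r = 0.9 s and a = 8.722 m/s².
So v² + 15.700 v − 627.98 = 0.
Positive root: v = −a·t_r + √((a·t_r)² + 2a·d) = −7.850 + √(61.622 + 627.98) = 18.4103 m/s.

Maximum speed ≈ 18.4 m/s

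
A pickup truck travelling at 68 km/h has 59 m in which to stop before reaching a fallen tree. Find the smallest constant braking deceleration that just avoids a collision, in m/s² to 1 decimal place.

Required deceleration ≈ 3.0 m/s²

68 km/h ÷ 3.6 = 18.8889 m/s.
v² = 2a·d ⇒ a = v²/(2d) = 18.8889² / (2 × 59.000) = 356.791 / 118.000 = 3.0237 m/s².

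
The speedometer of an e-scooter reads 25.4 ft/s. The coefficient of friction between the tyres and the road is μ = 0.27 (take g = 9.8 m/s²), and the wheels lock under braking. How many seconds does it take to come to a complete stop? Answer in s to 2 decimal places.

Braking time ≈ 2.93 s

25.4 ft/s × 0.3048 = 7.7419 m/s.
a = μg = 0.27 × 9.8 = 2.646 m/s².
Braking time = v/a = 7.7419 / 2.646 = 2.926 s.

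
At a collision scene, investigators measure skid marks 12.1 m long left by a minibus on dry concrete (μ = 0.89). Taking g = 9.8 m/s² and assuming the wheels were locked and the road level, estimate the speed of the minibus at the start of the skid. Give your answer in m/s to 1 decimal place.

Initial speed ≈ 14.5 m/s

Deceleration a = μg = 0.89 × 9.8 = 8.722 m/s².
v = √(2a·d) = √(2 × 8.722 × 12.1) = √211.072 = 14.5283 m/s.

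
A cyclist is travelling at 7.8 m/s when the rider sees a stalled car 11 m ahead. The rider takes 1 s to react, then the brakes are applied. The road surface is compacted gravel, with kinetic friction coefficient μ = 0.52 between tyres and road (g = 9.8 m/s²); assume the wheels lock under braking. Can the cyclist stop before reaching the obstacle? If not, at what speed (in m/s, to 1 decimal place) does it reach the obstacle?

a = μg = 0.52 × 9.8 = 5.096 m/s².
Reaction distance = 7.8000 × 1 = 7.800 m.
Braking distance needed to stop: v²/(2a) = 60.840 / 10.192 = 5.969 m, so total needed = 7.800 + 5.969 = 13.769 m > 11 m — it cannot stop.
Distance remaining when braking begins: 11 − 7.800 = 3.200 m.
v² = v₀² − 2a·d = 60.840 − 2 × 5.096 × 3.200 = 28.226 m²/s².
v = √28.226 = 5.313 m/s.

No — it strikes the obstacle at 5.3 m/s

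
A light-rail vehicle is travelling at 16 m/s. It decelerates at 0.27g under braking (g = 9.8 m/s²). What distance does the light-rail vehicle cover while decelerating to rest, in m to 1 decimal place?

Braking distance ≈ 48.4 m

a = 0.27 × 9.8 = 2.646 m/s².
Braking distance = v²/(2a) = 16.0000² / (2 × 2.646) = 256.000 / 5.292 = 48.375 m.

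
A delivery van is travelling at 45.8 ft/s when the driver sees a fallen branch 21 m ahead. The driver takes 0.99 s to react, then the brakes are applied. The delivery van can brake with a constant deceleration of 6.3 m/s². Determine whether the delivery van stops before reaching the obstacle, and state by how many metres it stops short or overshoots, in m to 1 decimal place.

No — it overshoots by 8.3 m

45.8 ft/s × 0.3048 = 13.9598 m/s.
Reaction distance = 13.9598 × 0.99 = 13.820 m.
Braking distance = v²/(2a) = 194.876 / 12.600 = 15.466 m.
Total stopping distance = 13.820 + 15.466 = 29.286 m, vs 21 m available — it cannot stop in time and overshoots by 29.286 − 21 = 8.286 m.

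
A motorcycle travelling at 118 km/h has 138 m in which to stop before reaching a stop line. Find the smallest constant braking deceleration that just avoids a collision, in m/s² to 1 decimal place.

Required deceleration ≈ 3.9 m/s²

118 km/h ÷ 3.6 = 32.7778 m/s.
v² = 2a·d ⇒ a = v²/(2d) = 32.7778² / (2 × 138.000) = 1074.384 / 276.000 = 3.8927 m/s².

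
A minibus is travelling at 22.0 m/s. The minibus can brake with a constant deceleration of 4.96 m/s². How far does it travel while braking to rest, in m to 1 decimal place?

Braking distance ≈ 48.8 m

Braking distance = v²/(2a) = 22.0000² / (2 × 4.960) = 484.000 / 9.920 = 48.790 m.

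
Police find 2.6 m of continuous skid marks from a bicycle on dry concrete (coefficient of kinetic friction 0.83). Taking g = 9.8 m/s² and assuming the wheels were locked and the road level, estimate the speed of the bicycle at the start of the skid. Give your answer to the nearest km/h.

Initial speed ≈ 23 km/h

Deceleration a = μg = 0.83 × 9.8 = 8.134 m/s².
v = √(2a·d) = √(2 × 8.134 × 2.6) = √42.297 = 6.5036 m/s.
= 6.5036 × 3.6 = 23.413 km/h.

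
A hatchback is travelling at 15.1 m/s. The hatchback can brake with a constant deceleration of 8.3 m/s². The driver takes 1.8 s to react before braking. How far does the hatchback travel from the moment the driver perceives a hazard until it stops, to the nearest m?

Total stopping distance ≈ 41 m

Reaction distance = v·t_r = 15.1000 × 1.8 = 27.180 m.
Braking distance = v²/(2a) = 15.1000² / (2 × 8.300) = 228.010 / 16.600 = 13.736 m.
Total = 27.180 + 13.736 = 40.916 m.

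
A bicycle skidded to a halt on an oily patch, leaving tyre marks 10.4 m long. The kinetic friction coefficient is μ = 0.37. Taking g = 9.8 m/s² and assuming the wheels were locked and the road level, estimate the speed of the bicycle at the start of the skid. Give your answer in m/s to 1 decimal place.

Initial speed ≈ 8.7 m/s

Deceleration a = μg = 0.37 × 9.8 = 3.626 m/s².
v = √(2a·d) = √(2 × 3.626 × 10.4) = √75.421 = 8.6845 m/s.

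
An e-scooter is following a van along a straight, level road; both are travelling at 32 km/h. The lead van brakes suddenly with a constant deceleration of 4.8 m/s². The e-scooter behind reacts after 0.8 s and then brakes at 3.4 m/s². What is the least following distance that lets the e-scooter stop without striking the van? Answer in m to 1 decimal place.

32 km/h ÷ 3.6 = 8.8889 m/s.
Leader travels v²/(2a_L) = 79.013 / 9.600 = 8.231 m before stopping.
Follower covers v·t_r = 8.8889 × 0.8 = 7.111 m while reacting, then v²/(2a_F) = 79.013 / 6.800 = 11.620 m while braking, for a total of 7.111 + 11.620 = 18.731 m.
Since a_F ≤ a_L and the follower starts braking later, the follower is never slower than the leader, so the closest approach is when both have stopped.
Minimum gap = 18.731 − 8.231 = 10.500 m.

Minimum gap ≈ 10.5 m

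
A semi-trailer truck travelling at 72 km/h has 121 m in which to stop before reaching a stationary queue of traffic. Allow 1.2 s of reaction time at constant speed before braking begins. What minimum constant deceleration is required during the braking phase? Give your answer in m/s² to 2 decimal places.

Required deceleration ≈ 2.06 m/s²

72 km/h ÷ 3.6 = 20.0000 m/s.
Distance covered during reaction = 20.0000 × 1.2 = 24.000 m.
Distance available for braking: 121 − 24.000 = 97.000 m.
v² = 2a·d ⇒ a = v²/(2d) = 20.0000² / (2 × 97.000) = 400.000 / 194.000 = 2.0619 m/s².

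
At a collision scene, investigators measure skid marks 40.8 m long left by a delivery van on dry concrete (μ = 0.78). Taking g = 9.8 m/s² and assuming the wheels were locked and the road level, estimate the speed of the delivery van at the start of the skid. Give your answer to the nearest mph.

Initial speed ≈ 56 mph

Deceleration a = μg = 0.78 × 9.8 = 7.644 m/s².
v = √(2a·d) = √(2 × 7.644 × 40.8) = √623.750 = 24.9750 m/s.
= 24.9750 ÷ 0.44704 = 55.867 mph.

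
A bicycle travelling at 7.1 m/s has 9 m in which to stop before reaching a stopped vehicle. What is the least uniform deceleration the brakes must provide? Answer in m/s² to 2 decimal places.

v² = 2a·d ⇒ a = v²/(2d) = 7.1000² / (2 × 9.000) = 50.410 / 18.000 = 2.8006 m/s².

Required deceleration ≈ 2.80 m/s²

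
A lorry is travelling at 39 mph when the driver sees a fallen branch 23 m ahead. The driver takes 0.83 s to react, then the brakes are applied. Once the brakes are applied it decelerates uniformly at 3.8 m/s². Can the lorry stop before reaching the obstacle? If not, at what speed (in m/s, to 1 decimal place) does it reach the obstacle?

39 mph × 0.44704 = 17.4346 m/s.
Reaction distance = 17.4346 × 0.83 = 14.471 m.
Braking distance needed to stop: v²/(2a) = 303.965 / 7.600 = 39.995 m, so total needed = 14.471 + 39.995 = 54.466 m > 23 m — it cannot stop.
Distance remaining when braking begins: 23 − 14.471 = 8.529 m.
v² = v₀² − 2a·d = 303.965 − 2 × 3.800 × 8.529 = 239.145 m²/s².
v = √239.145 = 15.464 m/s.

No — it strikes the obstacle at 15.5 m/s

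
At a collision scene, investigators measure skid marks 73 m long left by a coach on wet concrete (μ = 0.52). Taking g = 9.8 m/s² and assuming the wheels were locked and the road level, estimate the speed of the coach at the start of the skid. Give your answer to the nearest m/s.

Initial speed ≈ 27 m/s

Deceleration a = μg = 0.52 × 9.8 = 5.096 m/s².
v = √(2a·d) = √(2 × 5.096 × 73) = √744.016 = 27.2767 m/s.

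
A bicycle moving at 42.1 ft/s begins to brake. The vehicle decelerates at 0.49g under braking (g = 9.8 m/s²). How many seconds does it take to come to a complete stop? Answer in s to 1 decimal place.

Braking time ≈ 2.7 s

42.1 ft/s × 0.3048 = 12.8321 m/s.
a = 0.49 × 9.8 = 4.802 m/s².
Braking time = v/a = 12.8321 / 4.802 = 2.672 s.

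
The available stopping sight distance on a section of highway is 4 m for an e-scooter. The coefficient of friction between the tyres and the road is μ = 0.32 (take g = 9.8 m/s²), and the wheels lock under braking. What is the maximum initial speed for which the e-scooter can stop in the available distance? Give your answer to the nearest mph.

a = μg = 0.32 × 9.8 = 3.136 m/s².
v²/(2a) = d ⇒ v = √(2 × 3.136 × 4) = √25.09 = 5.0090 m/s.
5.0090 m/s ÷ 0.44704 = 11.205 mph.

Maximum speed ≈ 11 mph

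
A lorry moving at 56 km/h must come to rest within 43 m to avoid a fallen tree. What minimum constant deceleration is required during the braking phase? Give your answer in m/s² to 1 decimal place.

56 km/h ÷ 3.6 = 15.5556 m/s.
v² = 2a·d ⇒ a = v²/(2d) = 15.5556² / (2 × 43.000) = 241.977 / 86.000 = 2.8137 m/s².

Required deceleration ≈ 2.8 m/s²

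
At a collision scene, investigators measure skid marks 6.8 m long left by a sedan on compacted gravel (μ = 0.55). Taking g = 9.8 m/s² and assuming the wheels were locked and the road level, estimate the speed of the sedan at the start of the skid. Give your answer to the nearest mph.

Initial speed ≈ 19 mph

Deceleration a = μg = 0.55 × 9.8 = 5.390 m/s².
v = √(2a·d) = √(2 × 5.390 × 6.8) = √73.304 = 8.5618 m/s.
= 8.5618 ÷ 0.44704 = 19.152 mph.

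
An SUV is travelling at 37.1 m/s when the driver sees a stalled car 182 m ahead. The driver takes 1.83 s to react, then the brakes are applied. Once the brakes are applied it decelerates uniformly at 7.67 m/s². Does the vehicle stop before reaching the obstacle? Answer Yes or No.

Yes

Reaction distance = 37.1000 × 1.83 = 67.893 m.
Braking distance = v²/(2a) = 1376.410 / 15.340 = 89.727 m.
Total stopping distance = 67.893 + 89.727 = 157.620 m, vs 182 m available — it stops with 182 − 157.620 = 24.380 m to spare.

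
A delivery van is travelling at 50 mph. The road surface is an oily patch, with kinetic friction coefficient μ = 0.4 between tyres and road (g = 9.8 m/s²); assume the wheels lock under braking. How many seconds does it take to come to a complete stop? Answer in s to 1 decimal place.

50 mph × 0.44704 = 22.3520 m/s.
a = μg = 0.4 × 9.8 = 3.920 m/s².
Braking time = v/a = 22.3520 / 3.920 = 5.702 s.

Braking time ≈ 5.7 s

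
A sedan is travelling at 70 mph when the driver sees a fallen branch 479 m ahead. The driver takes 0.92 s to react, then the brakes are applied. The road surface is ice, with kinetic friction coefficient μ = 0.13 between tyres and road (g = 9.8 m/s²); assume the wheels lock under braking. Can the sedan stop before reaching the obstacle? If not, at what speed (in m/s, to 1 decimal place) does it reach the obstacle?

Yes — it stops about 65.9 m short of the obstacle, so it never reaches it

70 mph × 0.44704 = 31.2928 m/s.
a = μg = 0.13 × 9.8 = 1.274 m/s².
Reaction distance = 31.2928 × 0.92 = 28.789 m.
Braking distance = v²/(2a) = 979.239 / 2.548 = 384.317 m.
Total stopping distance = 28.789 + 384.317 = 413.106 m, vs 479 m available — it stops with 479 − 413.106 = 65.894 m to spare.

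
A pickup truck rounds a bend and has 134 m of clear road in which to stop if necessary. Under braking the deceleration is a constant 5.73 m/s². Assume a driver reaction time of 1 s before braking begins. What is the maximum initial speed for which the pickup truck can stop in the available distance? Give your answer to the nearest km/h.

Stopping distance: v·t_r + v²/(2a) = 134 with t_r = 1 s and a = 5.730 m/s².
So v² + 11.460 v − 1535.64 = 0.
Positive root: v = −a·t_r + √((a·t_r)² + 2a·d) = −5.730 + √(32.833 + 1535.64) = 33.8740 m/s.
33.8740 m/s × 3.6 = 121.946 km/h.

Maximum speed ≈ 122 km/h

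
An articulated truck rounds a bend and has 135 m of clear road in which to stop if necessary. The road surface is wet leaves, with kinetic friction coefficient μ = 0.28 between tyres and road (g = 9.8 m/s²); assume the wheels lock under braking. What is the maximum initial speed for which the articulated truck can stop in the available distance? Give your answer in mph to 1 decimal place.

a = μg = 0.28 × 9.8 = 2.744 m/s².
v²/(2a) = d ⇒ v = √(2 × 2.744 × 135) = √740.88 = 27.2191 m/s.
27.2191 m/s ÷ 0.44704 = 60.887 mph.

Maximum speed ≈ 60.9 mph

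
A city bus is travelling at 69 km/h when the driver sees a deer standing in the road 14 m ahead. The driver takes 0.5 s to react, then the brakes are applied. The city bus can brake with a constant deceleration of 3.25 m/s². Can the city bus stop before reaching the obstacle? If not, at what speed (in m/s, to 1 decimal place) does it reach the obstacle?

No — it strikes the obstacle at 18.4 m/s

69 km/h ÷ 3.6 = 19.1667 m/s.
Reaction distance = 19.1667 × 0.5 = 9.583 m.
Braking distance needed to stop: v²/(2a) = 367.362 / 6.500 = 56.517 m, so total needed = 9.583 + 56.517 = 66.100 m > 14 m — it cannot stop.
Distance remaining when braking begins: 14 − 9.583 = 4.417 m.
v² = v₀² − 2a·d = 367.362 − 2 × 3.250 × 4.417 = 338.651 m²/s².
v = √338.651 = 18.402 m/s.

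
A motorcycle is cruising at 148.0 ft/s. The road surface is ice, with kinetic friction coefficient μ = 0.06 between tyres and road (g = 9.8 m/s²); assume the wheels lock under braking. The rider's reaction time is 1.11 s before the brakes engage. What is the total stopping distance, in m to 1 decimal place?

Total stopping distance ≈ 1780.5 m

148 ft/s × 0.3048 = 45.1104 m/s.
a = μg = 0.06 × 9.8 = 0.588 m/s².
Reaction distance = v·t_r = 45.1104 × 1.11 = 50.073 m.
Braking distance = v²/(2a) = 45.1104² / (2 × 0.588) = 2034.948 / 1.176 = 1730.398 m.
Total = 50.073 + 1730.398 = 1780.471 m.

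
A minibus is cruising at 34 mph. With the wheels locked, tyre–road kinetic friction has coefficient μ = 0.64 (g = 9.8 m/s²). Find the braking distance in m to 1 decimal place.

Braking distance ≈ 18.4 m

34 mph × 0.44704 = 15.1994 m/s.
a = μg = 0.64 × 9.8 = 6.272 m/s².
Braking distance = v²/(2a) = 15.1994² / (2 × 6.272) = 231.022 / 12.544 = 18.417 m.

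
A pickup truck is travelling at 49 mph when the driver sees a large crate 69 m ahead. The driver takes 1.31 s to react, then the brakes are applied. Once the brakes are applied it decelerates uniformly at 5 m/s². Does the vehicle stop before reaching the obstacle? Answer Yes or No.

49 mph × 0.44704 = 21.9050 m/s.
Reaction distance = 21.9050 × 1.31 = 28.696 m.
Braking distance = v²/(2a) = 479.829 / 10.000 = 47.983 m.
Total stopping distance = 28.696 + 47.983 = 76.679 m, vs 69 m available — it cannot stop in time and overshoots by 76.679 − 69 = 7.679 m.

No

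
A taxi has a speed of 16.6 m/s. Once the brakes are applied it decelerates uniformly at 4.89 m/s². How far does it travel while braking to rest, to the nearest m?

Braking distance = v²/(2a) = 16.6000² / (2 × 4.890) = 275.560 / 9.780 = 28.176 m.

Braking distance ≈ 28 m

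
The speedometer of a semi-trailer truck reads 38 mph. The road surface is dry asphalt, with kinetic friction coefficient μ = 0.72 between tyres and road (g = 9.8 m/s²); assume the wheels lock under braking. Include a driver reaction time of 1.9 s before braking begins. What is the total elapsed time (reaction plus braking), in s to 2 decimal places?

38 mph × 0.44704 = 16.9875 m/s.
a = μg = 0.72 × 9.8 = 7.056 m/s².
Braking time = v/a = 16.9875 / 7.056 = 2.408 s.
Total = 1.9 + 2.408 = 4.308 s.

Total time ≈ 4.31 s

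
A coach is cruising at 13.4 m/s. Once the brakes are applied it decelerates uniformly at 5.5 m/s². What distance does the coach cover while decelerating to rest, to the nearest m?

Braking distance ≈ 16 m

Braking distance = v²/(2a) = 13.4000² / (2 × 5.500) = 179.560 / 11.000 = 16.324 m.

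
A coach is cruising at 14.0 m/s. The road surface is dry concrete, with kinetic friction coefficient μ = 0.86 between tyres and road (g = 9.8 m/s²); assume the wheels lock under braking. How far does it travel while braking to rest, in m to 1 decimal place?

Braking distance ≈ 11.6 m

a = μg = 0.86 × 9.8 = 8.428 m/s².
Braking distance = v²/(2a) = 14.0000² / (2 × 8.428) = 196.000 / 16.856 = 11.628 m.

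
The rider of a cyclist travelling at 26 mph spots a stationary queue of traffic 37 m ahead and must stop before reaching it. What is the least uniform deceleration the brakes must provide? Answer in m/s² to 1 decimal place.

26 mph × 0.44704 = 11.6230 m/s.
v² = 2a·d ⇒ a = v²/(2d) = 11.6230² / (2 × 37.000) = 135.094 / 74.000 = 1.8256 m/s².

Required deceleration ≈ 1.8 m/s²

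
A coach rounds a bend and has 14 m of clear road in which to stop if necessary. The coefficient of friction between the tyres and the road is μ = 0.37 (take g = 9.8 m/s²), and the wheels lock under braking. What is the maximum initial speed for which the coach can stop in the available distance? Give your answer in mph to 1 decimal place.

Maximum speed ≈ 22.5 mph

a = μg = 0.37 × 9.8 = 3.626 m/s².
v²/(2a) = d ⇒ v = √(2 × 3.626 × 14) = √101.53 = 10.0762 m/s.
10.0762 m/s ÷ 0.44704 = 22.540 mph.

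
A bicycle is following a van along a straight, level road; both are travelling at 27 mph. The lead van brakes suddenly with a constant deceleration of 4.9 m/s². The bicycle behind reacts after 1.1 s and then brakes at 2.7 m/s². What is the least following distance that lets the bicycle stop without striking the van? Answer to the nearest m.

Minimum gap ≈ 25 m

27 mph × 0.44704 = 12.0701 m/s.
Leader travels v²/(2a_L) = 145.687 / 9.800 = 14.866 m before stopping.
Follower covers v·t_r = 12.0701 × 1.1 = 13.277 m while reacting, then v²/(2a_F) = 145.687 / 5.400 = 26.979 m while braking, for a total of 13.277 + 26.979 = 40.256 m.
Since a_F ≤ a_L and the follower starts braking later, the follower is never slower than the leader, so the closest approach is when both have stopped.
Minimum gap = 40.256 − 14.866 = 25.390 m.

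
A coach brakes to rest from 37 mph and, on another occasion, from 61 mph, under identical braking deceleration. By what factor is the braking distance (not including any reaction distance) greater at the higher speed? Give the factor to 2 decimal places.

Factor ≈ 2.72

Braking distance d = v²/(2a), so with a fixed, d ∝ v².
Factor = (61/37)² = 1.6486² = 2.7179.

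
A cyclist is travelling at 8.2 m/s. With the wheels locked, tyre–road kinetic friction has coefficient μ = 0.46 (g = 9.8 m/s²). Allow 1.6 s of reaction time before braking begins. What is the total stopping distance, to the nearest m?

Total stopping distance ≈ 21 m

a = μg = 0.46 × 9.8 = 4.508 m/s².
Reaction distance = v·t_r = 8.2000 × 1.6 = 13.120 m.
Braking distance = v²/(2a) = 8.2000² / (2 × 4.508) = 67.240 / 9.016 = 7.458 m.
Total = 13.120 + 7.458 = 20.578 m.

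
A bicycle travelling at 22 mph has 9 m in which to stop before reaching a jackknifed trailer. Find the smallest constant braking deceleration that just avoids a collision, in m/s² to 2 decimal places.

Required deceleration ≈ 5.37 m/s²

22 mph × 0.44704 = 9.8349 m/s.
v² = 2a·d ⇒ a = v²/(2d) = 9.8349² / (2 × 9.000) = 96.725 / 18.000 = 5.3736 m/s².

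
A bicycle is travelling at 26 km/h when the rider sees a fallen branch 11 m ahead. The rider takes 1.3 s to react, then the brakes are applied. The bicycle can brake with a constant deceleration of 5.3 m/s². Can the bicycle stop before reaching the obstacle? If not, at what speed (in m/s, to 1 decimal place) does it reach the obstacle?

No — it strikes the obstacle at 5.9 m/s

26 km/h ÷ 3.6 = 7.2222 m/s.
Reaction distance = 7.2222 × 1.3 = 9.389 m.
Braking distance needed to stop: v²/(2a) = 52.160 / 10.600 = 4.921 m, so total needed = 9.389 + 4.921 = 14.310 m > 11 m — it cannot stop.
Distance remaining when braking begins: 11 − 9.389 = 1.611 m.
v² = v₀² − 2a·d = 52.160 − 2 × 5.300 × 1.611 = 35.083 m²/s².
v = √35.083 = 5.923 m/s.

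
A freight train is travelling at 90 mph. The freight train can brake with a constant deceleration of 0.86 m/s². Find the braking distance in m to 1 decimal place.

Braking distance ≈ 941.1 m

90 mph × 0.44704 = 40.2336 m/s.
Braking distance = v²/(2a) = 40.2336² / (2 × 0.860) = 1618.743 / 1.720 = 941.130 m.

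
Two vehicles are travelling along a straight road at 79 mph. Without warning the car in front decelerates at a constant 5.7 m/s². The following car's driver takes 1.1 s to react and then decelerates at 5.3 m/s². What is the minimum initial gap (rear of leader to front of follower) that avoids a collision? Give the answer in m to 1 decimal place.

79 mph × 0.44704 = 35.3162 m/s.
Leader travels v²/(2a_L) = 1247.234 / 11.400 = 109.406 m before stopping.
Follower covers v·t_r = 35.3162 × 1.1 = 38.848 m while reacting, then v²/(2a_F) = 1247.234 / 10.600 = 117.664 m while braking, for a total of 38.848 + 117.664 = 156.512 m.
Since a_F ≤ a_L and the follower starts braking later, the follower is never slower than the leader, so the closest approach is when both have stopped.
Minimum gap = 156.512 − 109.406 = 47.106 m.

Minimum gap ≈ 47.1 m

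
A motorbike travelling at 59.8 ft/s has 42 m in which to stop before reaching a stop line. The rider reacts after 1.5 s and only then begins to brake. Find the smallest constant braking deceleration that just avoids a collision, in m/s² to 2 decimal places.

Required deceleration ≈ 11.33 m/s²

59.8 ft/s × 0.3048 = 18.2270 m/s.
Distance covered during reaction = 18.2270 × 1.5 = 27.340 m.
Distance available for braking: 42 − 27.340 = 14.660 m.
v² = 2a·d ⇒ a = v²/(2d) = 18.2270² / (2 × 14.660) = 332.224 / 29.320 = 11.3310 m/s².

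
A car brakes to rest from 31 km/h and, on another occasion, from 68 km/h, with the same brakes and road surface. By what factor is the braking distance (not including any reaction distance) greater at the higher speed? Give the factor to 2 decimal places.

Braking distance d = v²/(2a), so with a fixed, d ∝ v².
Factor = (68/31)² = 2.1935² = 4.8114.

Factor ≈ 4.81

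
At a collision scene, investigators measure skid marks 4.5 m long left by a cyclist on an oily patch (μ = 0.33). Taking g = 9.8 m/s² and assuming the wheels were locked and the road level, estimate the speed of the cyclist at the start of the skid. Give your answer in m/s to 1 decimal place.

Initial speed ≈ 5.4 m/s

Deceleration a = μg = 0.33 × 9.8 = 3.234 m/s².
v = √(2a·d) = √(2 × 3.234 × 4.5) = √29.106 = 5.3950 m/s.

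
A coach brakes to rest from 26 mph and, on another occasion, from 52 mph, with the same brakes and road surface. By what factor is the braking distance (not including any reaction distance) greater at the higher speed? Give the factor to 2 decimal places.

Factor ≈ 4.00

Braking distance d = v²/(2a), so with a fixed, d ∝ v².
Factor = (52/26)² = 2.0000² = 4.0000.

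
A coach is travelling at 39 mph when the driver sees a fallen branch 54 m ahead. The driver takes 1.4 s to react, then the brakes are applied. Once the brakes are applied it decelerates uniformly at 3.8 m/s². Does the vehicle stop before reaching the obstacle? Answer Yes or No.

No

39 mph × 0.44704 = 17.4346 m/s.
Reaction distance = 17.4346 × 1.4 = 24.408 m.
Braking distance = v²/(2a) = 303.965 / 7.600 = 39.995 m.
Total stopping distance = 24.408 + 39.995 = 64.403 m, vs 54 m available — it cannot stop in time and overshoots by 64.403 − 54 = 10.403 m.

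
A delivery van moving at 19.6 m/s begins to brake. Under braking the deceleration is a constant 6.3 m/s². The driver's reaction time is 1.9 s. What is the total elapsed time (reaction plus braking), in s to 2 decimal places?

Total time ≈ 5.01 s

Braking time = v/a = 19.6000 / 6.300 = 3.111 s.
Total = 1.9 + 3.111 = 5.011 s.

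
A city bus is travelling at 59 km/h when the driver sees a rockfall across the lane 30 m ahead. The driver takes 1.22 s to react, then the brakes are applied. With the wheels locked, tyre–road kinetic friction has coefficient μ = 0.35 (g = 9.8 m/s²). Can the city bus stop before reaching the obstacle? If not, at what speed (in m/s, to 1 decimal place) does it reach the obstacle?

No — it strikes the obstacle at 14.1 m/s

59 km/h ÷ 3.6 = 16.3889 m/s.
a = μg = 0.35 × 9.8 = 3.430 m/s².
Reaction distance = 16.3889 × 1.22 = 19.994 m.
Braking distance needed to stop: v²/(2a) = 268.596 / 6.860 = 39.154 m, so total needed = 19.994 + 39.154 = 59.148 m > 30 m — it cannot stop.
Distance remaining when braking begins: 30 − 19.994 = 10.006 m.
v² = v₀² − 2a·d = 268.596 − 2 × 3.430 × 10.006 = 199.955 m²/s².
v = √199.955 = 14.141 m/s.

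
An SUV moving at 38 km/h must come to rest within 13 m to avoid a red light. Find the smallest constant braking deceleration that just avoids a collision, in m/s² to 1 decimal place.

Required deceleration ≈ 4.3 m/s²

38 km/h ÷ 3.6 = 10.5556 m/s.
v² = 2a·d ⇒ a = v²/(2d) = 10.5556² / (2 × 13.000) = 111.421 / 26.000 = 4.2854 m/s².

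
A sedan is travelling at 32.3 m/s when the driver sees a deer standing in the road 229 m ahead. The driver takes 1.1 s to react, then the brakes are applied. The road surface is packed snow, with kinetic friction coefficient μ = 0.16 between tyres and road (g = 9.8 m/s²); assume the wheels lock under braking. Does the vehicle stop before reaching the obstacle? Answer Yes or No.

No

a = μg = 0.16 × 9.8 = 1.568 m/s².
Reaction distance = 32.3000 × 1.1 = 35.530 m.
Braking distance = v²/(2a) = 1043.290 / 3.136 = 332.682 m.
Total stopping distance = 35.530 + 332.682 = 368.212 m, vs 229 m available — it cannot stop in time and overshoots by 368.212 − 229 = 139.212 m.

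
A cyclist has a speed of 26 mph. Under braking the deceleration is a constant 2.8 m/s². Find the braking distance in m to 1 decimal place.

Braking distance ≈ 24.1 m

26 mph × 0.44704 = 11.6230 m/s.
Braking distance = v²/(2a) = 11.6230² / (2 × 2.800) = 135.094 / 5.600 = 24.124 m.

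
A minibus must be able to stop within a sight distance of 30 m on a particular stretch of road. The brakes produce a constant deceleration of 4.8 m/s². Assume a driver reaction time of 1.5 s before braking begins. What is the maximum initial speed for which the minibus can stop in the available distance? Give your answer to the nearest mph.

Stopping distance: v·t_r + v²/(2a) = 30 with t_r = 1.5 s and a = 4.800 m/s².
So v² + 14.400 v − 288.00 = 0.
Positive root: v = −a·t_r + √((a·t_r)² + 2a·d) = −7.200 + √(51.840 + 288.00) = 11.2347 m/s.
11.2347 m/s ÷ 0.44704 = 25.131 mph.

Maximum speed ≈ 25 mph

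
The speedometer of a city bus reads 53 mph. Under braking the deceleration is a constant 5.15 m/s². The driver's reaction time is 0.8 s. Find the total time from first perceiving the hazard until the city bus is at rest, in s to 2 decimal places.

Total time ≈ 5.40 s

53 mph × 0.44704 = 23.6931 m/s.
Braking time = v/a = 23.6931 / 5.150 = 4.601 s.
Total = 0.8 + 4.601 = 5.401 s.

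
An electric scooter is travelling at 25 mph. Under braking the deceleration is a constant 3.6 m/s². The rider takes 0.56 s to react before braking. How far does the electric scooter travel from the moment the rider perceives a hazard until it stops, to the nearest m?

25 mph × 0.44704 = 11.1760 m/s.
Reaction distance = v·t_r = 11.1760 × 0.56 = 6.259 m.
Braking distance = v²/(2a) = 11.1760² / (2 × 3.600) = 124.903 / 7.200 = 17.348 m.
Total = 6.259 + 17.348 = 23.607 m.

Total stopping distance ≈ 24 m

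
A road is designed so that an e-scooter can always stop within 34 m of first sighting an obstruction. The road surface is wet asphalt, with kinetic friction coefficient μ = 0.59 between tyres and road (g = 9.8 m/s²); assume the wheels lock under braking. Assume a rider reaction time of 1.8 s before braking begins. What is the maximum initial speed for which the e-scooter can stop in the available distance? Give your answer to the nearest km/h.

Maximum speed ≈ 43 km/h

a = μg = 0.59 × 9.8 = 5.782 m/s².
Stopping distance: v·t_r + v²/(2a) = 34 with t_r = 1.8 s and a = 5.782 m/s².
So v² + 20.815 v − 393.18 = 0.
Positive root: v = −a·t_r + √((a·t_r)² + 2a·d) = −10.408 + √(108.326 + 393.18) = 11.9863 m/s.
11.9863 m/s × 3.6 = 43.151 km/h.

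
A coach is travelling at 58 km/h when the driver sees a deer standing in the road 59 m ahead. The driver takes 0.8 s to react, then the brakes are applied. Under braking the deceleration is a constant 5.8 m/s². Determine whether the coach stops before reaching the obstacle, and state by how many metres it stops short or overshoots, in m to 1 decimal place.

58 km/h ÷ 3.6 = 16.1111 m/s.
Reaction distance = 16.1111 × 0.8 = 12.889 m.
Braking distance = v²/(2a) = 259.568 / 11.600 = 22.377 m.
Total stopping distance = 12.889 + 22.377 = 35.266 m, vs 59 m available — it stops with 59 − 35.266 = 23.734 m to spare.

Yes — it stops 23.7 m short of the obstacle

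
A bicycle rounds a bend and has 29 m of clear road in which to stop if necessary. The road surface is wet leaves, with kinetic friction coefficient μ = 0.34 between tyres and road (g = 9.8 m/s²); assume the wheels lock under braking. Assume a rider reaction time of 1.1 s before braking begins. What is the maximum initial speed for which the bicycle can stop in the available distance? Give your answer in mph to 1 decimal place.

Maximum speed ≈ 24.0 mph

a = μg = 0.34 × 9.8 = 3.332 m/s².
Stopping distance: v·t_r + v²/(2a) = 29 with t_r = 1.1 s and a = 3.332 m/s².
So v² + 7.330 v − 193.26 = 0.
Positive root: v = −a·t_r + √((a·t_r)² + 2a·d) = −3.665 + √(13.432 + 193.26) = 10.7118 m/s.
10.7118 m/s ÷ 0.44704 = 23.962 mph.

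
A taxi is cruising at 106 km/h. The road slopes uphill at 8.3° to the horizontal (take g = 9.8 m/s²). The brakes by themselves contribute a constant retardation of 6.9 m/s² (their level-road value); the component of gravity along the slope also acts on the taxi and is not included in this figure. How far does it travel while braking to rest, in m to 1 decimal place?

Braking distance ≈ 52.1 m

106 km/h ÷ 3.6 = 29.4444 m/s.
Gravity along the uphill slope adds to the braking deceleration: a_eff = 6.900 + 9.8·sin 8.3° = 6.900 + 1.415 = 8.315 m/s².
Braking distance = v²/(2a) = 29.4444² / (2 × 8.315) = 866.973 / 16.630 = 52.133 m.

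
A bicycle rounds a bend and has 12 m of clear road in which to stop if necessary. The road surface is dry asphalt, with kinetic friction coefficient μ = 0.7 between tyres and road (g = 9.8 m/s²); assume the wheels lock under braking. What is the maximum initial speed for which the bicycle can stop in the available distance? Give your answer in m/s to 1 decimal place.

a = μg = 0.7 × 9.8 = 6.860 m/s².
v²/(2a) = d ⇒ v = √(2 × 6.860 × 12) = √164.64 = 12.8312 m/s.

Maximum speed ≈ 12.8 m/s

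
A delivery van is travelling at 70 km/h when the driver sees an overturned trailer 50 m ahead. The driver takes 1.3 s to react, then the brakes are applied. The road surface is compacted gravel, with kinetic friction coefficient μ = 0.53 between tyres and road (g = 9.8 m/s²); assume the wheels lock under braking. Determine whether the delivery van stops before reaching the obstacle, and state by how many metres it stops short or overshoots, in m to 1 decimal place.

No — it overshoots by 11.7 m

70 km/h ÷ 3.6 = 19.4444 m/s.
a = μg = 0.53 × 9.8 = 5.194 m/s².
Reaction distance = 19.4444 × 1.3 = 25.278 m.
Braking distance = v²/(2a) = 378.085 / 10.388 = 36.396 m.
Total stopping distance = 25.278 + 36.396 = 61.674 m, vs 50 m available — it cannot stop in time and overshoots by 61.674 − 50 = 11.674 m.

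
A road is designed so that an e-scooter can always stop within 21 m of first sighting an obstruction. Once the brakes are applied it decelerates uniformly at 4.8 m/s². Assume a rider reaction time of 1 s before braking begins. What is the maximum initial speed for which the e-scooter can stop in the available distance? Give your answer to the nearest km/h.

Maximum speed ≈ 37 km/h

Stopping distance: v·t_r + v²/(2a) = 21 with t_r = 1 s and a = 4.800 m/s².
So v² + 9.600 v − 201.60 = 0.
Positive root: v = −a·t_r + √((a·t_r)² + 2a·d) = −4.800 + √(23.040 + 201.60) = 10.1880 m/s.
10.1880 m/s × 3.6 = 36.677 km/h.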